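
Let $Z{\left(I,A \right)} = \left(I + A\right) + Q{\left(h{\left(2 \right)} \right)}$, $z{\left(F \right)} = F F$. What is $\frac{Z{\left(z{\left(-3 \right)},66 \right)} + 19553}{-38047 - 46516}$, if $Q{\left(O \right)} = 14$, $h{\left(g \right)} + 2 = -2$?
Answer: $- \frac{19642}{84563} \approx -0.23228$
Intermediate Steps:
$h{\left(g \right)} = -4$ ($h{\left(g \right)} = -2 - 2 = -4$)
$z{\left(F \right)} = F^{2}$
$Z{\left(I,A \right)} = 14 + A + I$ ($Z{\left(I,A \right)} = \left(I + A\right) + 14 = \left(A + I\right) + 14 = 14 + A + I$)
$\frac{Z{\left(z{\left(-3 \right)},66 \right)} + 19553}{-38047 - 46516} = \frac{\left(14 + 66 + \left(-3\right)^{2}\right) + 19553}{-38047 - 46516} = \frac{\left(14 + 66 + 9\right) + 19553}{-38047 - 46516} = \frac{89 + 19553}{-38047 - 46516} = \frac{19642}{-84563} = 19642 \left(- \frac{1}{84563}\right) = - \frac{19642}{84563}$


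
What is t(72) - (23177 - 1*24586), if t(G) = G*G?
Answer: 6593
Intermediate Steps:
t(G) = G**2
t(72) - (23177 - 1*24586) = 72**2 - (23177 - 1*24586) = 5184 - (23177 - 24586) = 5184 - 1*(-1409) = 5184 + 1409 = 6593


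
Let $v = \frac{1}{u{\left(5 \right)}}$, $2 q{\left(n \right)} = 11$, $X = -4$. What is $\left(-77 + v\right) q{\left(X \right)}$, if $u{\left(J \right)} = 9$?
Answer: $- \frac{3806}{9} \approx -422.89$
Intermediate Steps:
$q{\left(n \right)} = \frac{11}{2}$ ($q{\left(n \right)} = \frac{1}{2} \cdot 11 = \frac{11}{2}$)
$v = \frac{1}{9} \approx 0.11111$
$\left(-77 + v\right) q{\left(X \right)} = \left(-77 + \frac{1}{9}\right) \frac{11}{2} = \left(- \frac{692}{9}\right) \frac{11}{2} = - \frac{3806}{9}$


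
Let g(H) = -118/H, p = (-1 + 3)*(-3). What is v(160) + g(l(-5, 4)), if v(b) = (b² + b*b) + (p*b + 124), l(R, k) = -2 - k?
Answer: 151151/3 ≈ 50384.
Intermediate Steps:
p = -6 (p = 2*(-3) = -6)
v(b) = 124 - 6*b + 2*b² (v(b) = (b² + b*b) + (-6*b + 124) = (b² + b²) + (124 - 6*b) = 2*b² + (124 - 6*b) = 124 - 6*b + 2*b²)
v(160) + g(l(-5, 4)) = (124 - 6*160 + 2*160²) - 118/(-2 - 1*4) = (124 - 960 + 2*25600) - 118/(-2 - 4) = (124 - 960 + 51200) - 118/(-6) = 50364 - 118*(-⅙) = 50364 + 59/3 = 151151/3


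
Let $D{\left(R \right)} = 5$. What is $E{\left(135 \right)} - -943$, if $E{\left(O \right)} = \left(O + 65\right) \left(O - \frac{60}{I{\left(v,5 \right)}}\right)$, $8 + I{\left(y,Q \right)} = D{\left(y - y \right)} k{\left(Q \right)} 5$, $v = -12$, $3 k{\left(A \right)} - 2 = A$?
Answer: $\frac{4183393}{151} \approx 27705.0$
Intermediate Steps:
$k{\left(A \right)} = \frac{2}{3} + \frac{A}{3}$
$I{\left(y,Q \right)} = \frac{26}{3} + \frac{25 Q}{3}$ ($I{\left(y,Q \right)} = -8 + 5 \left(\frac{2}{3} + \frac{Q}{3}\right) 5 = -8 + \left(\frac{10}{3} + \frac{5 Q}{3}\right) 5 = -8 + \left(\frac{50}{3} + \frac{25 Q}{3}\right) = \frac{26}{3} + \frac{25 Q}{3}$)
$E{\left(O \right)} = \left(65 + O\right) \left(- \frac{180}{151} + O\right)$ ($E{\left(O \right)} = \left(O + 65\right) \left(O - \frac{60}{\frac{26}{3} + \frac{25}{3} \cdot 5}\right) = \left(65 + O\right) \left(O - \frac{60}{\frac{26}{3} + \frac{125}{3}}\right) = \left(65 + O\right) \left(O - \frac{60}{\frac{151}{3}}\right) = \left(65 + O\right) \left(O - \frac{180}{151}\right) = \left(65 + O\right) \left(- \frac{180}{151} + O\right)$)
$E{\left(135 \right)} - -943 = \left(- \frac{11700}{151} + 135^{2} + \frac{9635}{151} \cdot 135\right) - -943 = \left(- \frac{11700}{151} + 18225 + \frac{1300725}{151}\right) + 943 = \frac{4041000}{151} + 943 = \frac{4183393}{151}$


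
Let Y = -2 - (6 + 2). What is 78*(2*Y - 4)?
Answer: -1872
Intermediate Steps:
Y = -10 (Y = -2 - 1*8 = -2 - 8 = -10)
78*(2*Y - 4) = 78*(2*(-10) - 4) = 78*(-20 - 4) = 78*(-24) = -1872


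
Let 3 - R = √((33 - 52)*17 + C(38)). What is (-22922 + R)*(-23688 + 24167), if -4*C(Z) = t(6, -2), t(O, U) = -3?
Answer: -10978201 - 479*I*√1289/2 ≈ -1.0978e+7 - 8598.7*I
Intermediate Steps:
C(Z) = ¾ (C(Z) = -¼*(-3) = ¾)
R = 3 - I*√1289/2 (R = 3 - √((33 - 52)*17 + ¾) = 3 - √(-19*17 + ¾) = 3 - √(-323 + ¾) = 3 - √(-1289/4) = 3 - I*√1289/2 ≈ 3.0 - 17.951*I)
(-22922 + R)*(-23688 + 24167) = (-22922 + (3 - I*√1289/2))*(-23688 + 24167) = (-22919 - I*√1289/2)*479 = -10978201 - 479*I*√1289/2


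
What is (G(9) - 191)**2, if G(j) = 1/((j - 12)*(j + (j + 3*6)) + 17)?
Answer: 302133924/8281 ≈ 36485.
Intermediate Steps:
G(j) = 1/(17 + (-12 + j)*(18 + 2*j)) (G(j) = 1/((-12 + j)*(j + (j + 18)) + 17) = 1/((-12 + j)*(j + (18 + j)) + 17) = 1/((-12 + j)*(18 + 2*j) + 17) = 1/(17 + (-12 + j)*(18 + 2*j)))
(G(9) - 191)**2 = (1/(-199 - 6*9 + 2*9**2) - 191)**2 = (1/(-199 - 54 + 2*81) - 191)**2 = (1/(-199 - 54 + 162) - 191)**2 = (1/(-91) - 191)**2 = (-1/91 - 191)**2 = (-17382/91)**2 = 302133924/8281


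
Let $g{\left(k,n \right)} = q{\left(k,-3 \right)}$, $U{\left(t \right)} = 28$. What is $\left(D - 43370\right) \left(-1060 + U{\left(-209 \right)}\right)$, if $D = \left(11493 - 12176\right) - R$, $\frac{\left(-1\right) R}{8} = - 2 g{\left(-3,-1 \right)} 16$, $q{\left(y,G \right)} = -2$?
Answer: $44934312$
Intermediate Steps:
$g{\left(k,n \right)} = -2$
$R = -512$ ($R = - 8 \left(-2\right) \left(-2\right) 16 = - 8 \cdot 4 \cdot 16 = \left(-8\right) 64 = -512$)
$D = -171$ ($D = \left(11493 - 12176\right) - -512 = \left(11493 - 12176\right) + 512 = -683 + 512 = -171$)
$\left(D - 43370\right) \left(-1060 + U{\left(-209 \right)}\right) = \left(-171 - 43370\right) \left(-1060 + 28\right) = \left(-43541\right) \left(-1032\right) = 44934312$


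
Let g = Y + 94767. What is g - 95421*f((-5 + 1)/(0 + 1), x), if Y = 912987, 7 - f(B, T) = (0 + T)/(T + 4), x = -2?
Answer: 244386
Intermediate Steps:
f(B, T) = 7 - T/(4 + T) (f(B, T) = 7 - (0 + T)/(T + 4) = 7 - T/(4 + T))
g = 1007754 (g = 912987 + 94767 = 1007754)
g - 95421*f((-5 + 1)/(0 + 1), x) = 1007754 - 190842*(14 + 3*(-2))/(4 - 2) = 1007754 - 190842*(14 - 6)/2 = 1007754 - 190842*8/2 = 1007754 - 95421*8 = 1007754 - 763368 = 244386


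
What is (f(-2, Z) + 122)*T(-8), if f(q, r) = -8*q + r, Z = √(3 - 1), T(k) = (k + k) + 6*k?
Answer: -8832 - 64*√2 ≈ -8922.5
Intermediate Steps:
T(k) = 8*k (T(k) = 2*k + 6*k = 8*k)
Z = √2 ≈ 1.4142
f(q, r) = r - 8*q
(f(-2, Z) + 122)*T(-8) = ((√2 - 8*(-2)) + 122)*(8*(-8)) = ((√2 + 16) + 122)*(-64) = ((16 + √2) + 122)*(-64) = (138 + √2)*(-64) = -8832 - 64*√2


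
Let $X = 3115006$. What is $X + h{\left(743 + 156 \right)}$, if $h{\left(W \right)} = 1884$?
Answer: $3116890$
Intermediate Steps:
$X + h{\left(743 + 156 \right)} = 3115006 + 1884 = 3116890$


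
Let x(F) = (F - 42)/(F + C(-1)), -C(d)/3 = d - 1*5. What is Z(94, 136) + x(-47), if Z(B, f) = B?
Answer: 2815/29 ≈ 97.069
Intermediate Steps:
C(d) = 15 - 3*d (C(d) = -3*(d - 1*5) = -3*(d - 5) = -3*(-5 + d) = 15 - 3*d)
x(F) = (-42 + F)/(18 + F) (x(F) = (F - 42)/(F + (15 - 3*(-1))) = (-42 + F)/(F + (15 + 3)) = (-42 + F)/(F + 18) = (-42 + F)/(18 + F))
Z(94, 136) + x(-47) = 94 + (-42 - 47)/(18 - 47) = 94 - 89/(-29) = 94 - 1/29*(-89) = 94 + 89/29 = 2815/29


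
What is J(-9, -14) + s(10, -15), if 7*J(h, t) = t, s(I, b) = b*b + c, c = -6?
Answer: 217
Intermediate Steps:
s(I, b) = -6 + b² (s(I, b) = b*b - 6 = b² - 6 = -6 + b²)
J(h, t) = t/7
J(-9, -14) + s(10, -15) = (⅐)*(-14) + (-6 + (-15)²) = -2 + (-6 + 225) = -2 + 219 = 217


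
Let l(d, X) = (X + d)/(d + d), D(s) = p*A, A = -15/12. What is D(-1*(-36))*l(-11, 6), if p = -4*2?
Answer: 25/11 ≈ 2.2727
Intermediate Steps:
A = -5/4 (A = -15*1/12 = -5/4 ≈ -1.2500)
p = -8
D(s) = 10 (D(s) = -8*(-5/4) = 10)
l(d, X) = (X + d)/(2*d) (l(d, X) = (X + d)/((2*d)) = (X + d)*(1/(2*d)) = (X + d)/(2*d))
D(-1*(-36))*l(-11, 6) = 10*((½)*(6 - 11)/(-11)) = 10*((½)*(-1/11)*(-5)) = 10*(5/22) = 25/11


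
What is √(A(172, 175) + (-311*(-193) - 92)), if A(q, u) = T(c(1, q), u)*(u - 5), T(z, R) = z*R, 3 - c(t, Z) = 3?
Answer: 3*√6659 ≈ 244.81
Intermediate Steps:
c(t, Z) = 0 (c(t, Z) = 3 - 1*3 = 3 - 3 = 0)
T(z, R) = R*z
A(q, u) = 0 (A(q, u) = (u*0)*(u - 5) = 0*(-5 + u) = 0)
√(A(172, 175) + (-311*(-193) - 92)) = √(0 + (-311*(-193) - 92)) = √(0 + (60023 - 92)) = √(0 + 59931) = √59931 = 3*√6659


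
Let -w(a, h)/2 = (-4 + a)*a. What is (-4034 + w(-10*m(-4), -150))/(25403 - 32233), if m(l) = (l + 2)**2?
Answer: 3777/3415 ≈ 1.1060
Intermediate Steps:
m(l) = (2 + l)**2
w(a, h) = -2*a*(-4 + a) (w(a, h) = -2*(-4 + a)*a = -2*a*(-4 + a))
(-4034 + w(-10*m(-4), -150))/(25403 - 32233) = (-4034 + 2*(-10*(2 - 4)**2)*(4 - (-10)*(2 - 4)**2))/(25403 - 32233) = (-4034 + 2*(-10*(-2)**2)*(4 - (-10)*(-2)**2))/(-6830) = (-4034 + 2*(-10*4)*(4 - (-10)*4))*(-1/6830) = (-4034 + 2*(-40)*(4 - 1*(-40)))*(-1/6830) = (-4034 + 2*(-40)*(4 + 40))*(-1/6830) = (-4034 + 2*(-40)*44)*(-1/6830) = (-4034 - 3520)*(-1/6830) = -7554*(-1/6830) = 3777/3415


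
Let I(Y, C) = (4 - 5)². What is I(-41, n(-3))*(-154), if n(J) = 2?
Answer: -154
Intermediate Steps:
I(Y, C) = 1 (I(Y, C) = (-1)² = 1)
I(-41, n(-3))*(-154) = 1*(-154) = -154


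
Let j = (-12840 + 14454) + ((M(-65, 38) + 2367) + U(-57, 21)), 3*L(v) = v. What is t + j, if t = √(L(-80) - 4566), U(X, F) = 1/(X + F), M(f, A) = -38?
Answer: 141947/36 + 83*I*√6/3 ≈ 3943.0 + 67.769*I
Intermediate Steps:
L(v) = v/3
U(X, F) = 1/(F + X)
t = 83*I*√6/3 (t = √((⅓)*(-80) - 4566) = √(-80/3 - 4566) = √(-13778/3) = 83*I*√6/3 ≈ 67.769*I)
j = 141947/36 (j = (-12840 + 14454) + ((-38 + 2367) + 1/(21 - 57)) = 1614 + (2329 + 1/(-36)) = 1614 + (2329 - 1/36) = 1614 + 83843/36 = 141947/36 ≈ 3943.0)
t + j = 83*I*√6/3 + 141947/36 = 141947/36 + 83*I*√6/3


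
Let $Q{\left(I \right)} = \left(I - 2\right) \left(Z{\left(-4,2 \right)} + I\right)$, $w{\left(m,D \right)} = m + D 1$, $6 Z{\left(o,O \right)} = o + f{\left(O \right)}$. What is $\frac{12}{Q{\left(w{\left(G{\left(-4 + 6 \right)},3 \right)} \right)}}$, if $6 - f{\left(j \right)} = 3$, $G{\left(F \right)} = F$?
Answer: $\frac{24}{29} \approx 0.82759$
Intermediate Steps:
$f{\left(j \right)} = 3$ ($f{\left(j \right)} = 6 - 3 = 3$)
$Z{\left(o,O \right)} = \frac{1}{2} + \frac{o}{6}$ ($Z{\left(o,O \right)} = \frac{o + 3}{6} = \frac{3 + o}{6} = \frac{1}{2} + \frac{o}{6}$)
$w{\left(m,D \right)} = D + m$ ($w{\left(m,D \right)} = m + D = D + m$)
$Q{\left(I \right)} = \left(-2 + I\right) \left(- \frac{1}{6} + I\right)$ ($Q{\left(I \right)} = \left(I - 2\right) \left(\left(\frac{1}{2} + \frac{1}{6} \left(-4\right)\right) + I\right) = \left(-2 + I\right) \left(\left(\frac{1}{2} - \frac{2}{3}\right) + I\right) = \left(-2 + I\right) \left(- \frac{1}{6} + I\right)$)
$\frac{12}{Q{\left(w{\left(G{\left(-4 + 6 \right)},3 \right)} \right)}} = \frac{12}{\frac{1}{3} + \left(3 + \left(-4 + 6\right)\right)^{2} - \frac{13 \left(3 + \left(-4 + 6\right)\right)}{6}} = \frac{12}{\frac{1}{3} + \left(3 + 2\right)^{2} - \frac{13 \left(3 + 2\right)}{6}} = \frac{12}{\frac{1}{3} + 5^{2} - \frac{65}{6}} = \frac{12}{\frac{1}{3} + 25 - \frac{65}{6}} = \frac{12}{\frac{29}{2}} = 12 \cdot \frac{2}{29} = \frac{24}{29}$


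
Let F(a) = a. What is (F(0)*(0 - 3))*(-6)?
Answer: 0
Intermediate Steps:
(F(0)*(0 - 3))*(-6) = (0*(0 - 3))*(-6) = (0*(-3))*(-6) = 0*(-6) = 0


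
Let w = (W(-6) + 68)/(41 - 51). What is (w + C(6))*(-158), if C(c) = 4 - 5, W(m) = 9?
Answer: 6873/5 ≈ 1374.6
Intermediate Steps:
w = -77/10 (w = (9 + 68)/(41 - 51) = 77/(-10) = 77*(-⅒) = -77/10 ≈ -7.7000)
C(c) = -1
(w + C(6))*(-158) = (-77/10 - 1)*(-158) = -87/10*(-158) = 6873/5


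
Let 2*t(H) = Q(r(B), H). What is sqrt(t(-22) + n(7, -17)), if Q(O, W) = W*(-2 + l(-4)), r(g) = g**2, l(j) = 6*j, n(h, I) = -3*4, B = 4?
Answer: sqrt(274) ≈ 16.553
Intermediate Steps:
n(h, I) = -12
Q(O, W) = -26*W (Q(O, W) = W*(-2 + 6*(-4)) = W*(-2 - 24) = W*(-26) = -26*W)
t(H) = -13*H (t(H) = (-26*H)/2 = -13*H)
sqrt(t(-22) + n(7, -17)) = sqrt(-13*(-22) - 12) = sqrt(286 - 12) = sqrt(274)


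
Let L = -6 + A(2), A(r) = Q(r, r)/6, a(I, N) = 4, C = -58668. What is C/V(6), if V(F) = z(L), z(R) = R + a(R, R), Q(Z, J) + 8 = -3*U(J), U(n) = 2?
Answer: 176004/13 ≈ 13539.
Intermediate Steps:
Q(Z, J) = -14 (Q(Z, J) = -8 - 3*2 = -8 - 6 = -14)
A(r) = -7/3 (A(r) = -14/6 = -14*⅙ = -7/3)
L = -25/3 (L = -6 - 7/3 = -25/3 ≈ -8.3333)
z(R) = 4 + R (z(R) = R + 4 = 4 + R)
V(F) = -13/3 (V(F) = 4 - 25/3 = -13/3)
C/V(6) = -58668/(-13/3) = -58668*(-3/13) = 176004/13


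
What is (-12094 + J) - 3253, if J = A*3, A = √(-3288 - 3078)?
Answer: -15347 + 3*I*√6366 ≈ -15347.0 + 239.36*I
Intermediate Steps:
A = I*√6366 (A = √(-6366) = I*√6366 ≈ 79.787*I)
J = 3*I*√6366 (J = (I*√6366)*3 = 3*I*√6366 ≈ 239.36*I)
(-12094 + J) - 3253 = (-12094 + 3*I*√6366) - 3253 = -15347 + 3*I*√6366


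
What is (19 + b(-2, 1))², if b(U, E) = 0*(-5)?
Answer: 361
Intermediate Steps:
b(U, E) = 0
(19 + b(-2, 1))² = (19 + 0)² = 19² = 361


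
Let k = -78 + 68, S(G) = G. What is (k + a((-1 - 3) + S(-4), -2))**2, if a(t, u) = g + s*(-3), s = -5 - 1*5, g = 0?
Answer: 400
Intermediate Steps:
s = -10 (s = -5 - 5 = -10)
k = -10
a(t, u) = 30 (a(t, u) = 0 - 10*(-3) = 0 + 30 = 30)
(k + a((-1 - 3) + S(-4), -2))**2 = (-10 + 30)**2 = 20**2 = 400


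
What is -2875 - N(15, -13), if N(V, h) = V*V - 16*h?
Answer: -3308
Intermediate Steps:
N(V, h) = V**2 - 16*h
-2875 - N(15, -13) = -2875 - (15**2 - 16*(-13)) = -2875 - (225 + 208) = -2875 - 1*433 = -2875 - 433 = -3308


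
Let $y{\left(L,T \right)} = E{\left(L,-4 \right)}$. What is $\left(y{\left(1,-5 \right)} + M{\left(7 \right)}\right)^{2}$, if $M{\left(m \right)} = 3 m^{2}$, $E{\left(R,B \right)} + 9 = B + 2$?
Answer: $18496$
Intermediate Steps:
$E{\left(R,B \right)} = -7 + B$ ($E{\left(R,B \right)} = -9 + \left(B + 2\right) = -9 + \left(2 + B\right) = -7 + B$)
$y{\left(L,T \right)} = -11$ ($y{\left(L,T \right)} = -7 - 4 = -11$)
$\left(y{\left(1,-5 \right)} + M{\left(7 \right)}\right)^{2} = \left(-11 + 3 \cdot 7^{2}\right)^{2} = \left(-11 + 3 \cdot 49\right)^{2} = \left(-11 + 147\right)^{2} = 136^{2} = 18496$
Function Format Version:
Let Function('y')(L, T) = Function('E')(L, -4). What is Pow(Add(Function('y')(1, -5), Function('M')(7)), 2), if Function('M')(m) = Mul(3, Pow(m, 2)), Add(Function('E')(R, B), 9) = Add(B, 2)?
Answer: 18496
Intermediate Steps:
Function('E')(R, B) = Add(-7, B) (Function('E')(R, B) = Add(-9, Add(B, 2)) = Add(-9, Add(2, B)) = Add(-7, B))
Function('y')(L, T) = -11 (Function('y')(L, T) = Add(-7, -4) = -11)
Pow(Add(Function('y')(1, -5), Function('M')(7)), 2) = Pow(Add(-11, Mul(3, Pow(7, 2))), 2) = Pow(Add(-11, Mul(3, 49)), 2) = Pow(Add(-11, 147), 2) = Pow(136, 2) = 18496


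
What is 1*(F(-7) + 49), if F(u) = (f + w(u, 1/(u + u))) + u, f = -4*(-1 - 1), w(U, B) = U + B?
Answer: 601/14 ≈ 42.929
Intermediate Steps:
w(U, B) = B + U
f = 8 (f = -4*(-2) = 8)
F(u) = 8 + 1/(2*u) + 2*u (F(u) = (8 + (1/(u + u) + u)) + u = (8 + (1/(2*u) + u)) + u = (8 + (u + 1/(2*u))) + u = (8 + u + 1/(2*u)) + u = 8 + 1/(2*u) + 2*u)
1*(F(-7) + 49) = 1*((8 + (1/2)/(-7) + 2*(-7)) + 49) = 1*((8 + (1/2)*(-1/7) - 14) + 49) = 1*((8 - 1/14 - 14) + 49) = 1*(-85/14 + 49) = 1*(601/14) = 601/14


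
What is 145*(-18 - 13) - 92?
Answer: -4587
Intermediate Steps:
145*(-18 - 13) - 92 = 145*(-31) - 92 = -4495 - 92 = -4587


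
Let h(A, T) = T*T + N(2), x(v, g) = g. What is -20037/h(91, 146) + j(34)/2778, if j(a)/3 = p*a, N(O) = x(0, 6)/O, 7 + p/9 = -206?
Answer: -704042022/9870697 ≈ -71.326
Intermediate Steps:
p = -1917 (p = -63 + 9*(-206) = -63 - 1854 = -1917)
N(O) = 6/O
j(a) = -5751*a (j(a) = 3*(-1917*a) = -5751*a)
h(A, T) = 3 + T² (h(A, T) = T*T + 6/2 = T² + 6*(½) = T² + 3 = 3 + T²)
-20037/h(91, 146) + j(34)/2778 = -20037/(3 + 146²) - 5751*34/2778 = -20037/(3 + 21316) - 195534*1/2778 = -20037/21319 - 32589/463 = -704042022/9870697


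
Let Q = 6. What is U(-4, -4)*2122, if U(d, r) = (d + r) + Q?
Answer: -4244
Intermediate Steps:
U(d, r) = 6 + d + r (U(d, r) = (d + r) + 6 = 6 + d + r)
U(-4, -4)*2122 = (6 - 4 - 4)*2122 = -2*2122 = -4244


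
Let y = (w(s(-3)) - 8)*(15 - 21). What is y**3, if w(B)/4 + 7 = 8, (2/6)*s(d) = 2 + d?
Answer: 13824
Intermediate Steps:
s(d) = 6 + 3*d (s(d) = 3*(2 + d) = 6 + 3*d)
w(B) = 4 (w(B) = -28 + 4*8 = -28 + 32 = 4)
y = 24 (y = (4 - 8)*(15 - 21) = -4*(-6) = 24)
y**3 = 24**3 = 13824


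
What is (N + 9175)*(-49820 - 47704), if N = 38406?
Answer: -4640289444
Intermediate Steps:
(N + 9175)*(-49820 - 47704) = (38406 + 9175)*(-49820 - 47704) = 47581*(-97524) = -4640289444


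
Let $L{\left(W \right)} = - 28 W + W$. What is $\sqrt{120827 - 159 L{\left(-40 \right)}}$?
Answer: $i \sqrt{50893} \approx 225.59 i$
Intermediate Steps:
$L{\left(W \right)} = - 27 W$
$\sqrt{120827 - 159 L{\left(-40 \right)}} = \sqrt{120827 - 159 \left(\left(-27\right) \left(-40\right)\right)} = \sqrt{120827 - 171720} = \sqrt{-50893} = i \sqrt{50893}$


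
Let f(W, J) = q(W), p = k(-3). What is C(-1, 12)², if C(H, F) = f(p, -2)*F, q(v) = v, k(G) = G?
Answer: 1296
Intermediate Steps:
p = -3
f(W, J) = W
C(H, F) = -3*F
C(-1, 12)² = (-3*12)² = (-36)² = 1296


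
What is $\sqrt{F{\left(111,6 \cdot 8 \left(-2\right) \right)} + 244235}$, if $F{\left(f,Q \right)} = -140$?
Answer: $\sqrt{244095} \approx 494.06$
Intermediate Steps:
$\sqrt{F{\left(111,6 \cdot 8 \left(-2\right) \right)} + 244235} = \sqrt{-140 + 244235} = \sqrt{244095}$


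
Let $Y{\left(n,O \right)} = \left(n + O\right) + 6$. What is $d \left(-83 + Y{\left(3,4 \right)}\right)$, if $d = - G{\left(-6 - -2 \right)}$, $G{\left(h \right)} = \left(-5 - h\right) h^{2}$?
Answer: $-1120$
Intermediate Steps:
$G{\left(h \right)} = h^{2} \left(-5 - h\right)$
$Y{\left(n,O \right)} = 6 + O + n$ ($Y{\left(n,O \right)} = \left(O + n\right) + 6 = 6 + O + n$)
$d = 16$ ($d = - \left(-6 - -2\right)^{2} \left(-5 - \left(-6 - -2\right)\right) = - \left(-6 + 2\right)^{2} \left(-5 - \left(-6 + 2\right)\right) = - \left(-4\right)^{2} \left(-5 - -4\right) = - 16 \left(-5 + 4\right) = - 16 \left(-1\right) = \left(-1\right) \left(-16\right) = 16$)
$d \left(-83 + Y{\left(3,4 \right)}\right) = 16 \left(-83 + \left(6 + 4 + 3\right)\right) = 16 \left(-83 + 13\right) = 16 \left(-70\right) = -1120$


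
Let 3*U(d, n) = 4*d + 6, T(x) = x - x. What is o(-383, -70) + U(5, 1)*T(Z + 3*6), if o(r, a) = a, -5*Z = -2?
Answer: -70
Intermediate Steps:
Z = ⅖ (Z = -⅕*(-2) = ⅖ ≈ 0.40000)
T(x) = 0
U(d, n) = 2 + 4*d/3 (U(d, n) = (4*d + 6)/3 = (6 + 4*d)/3 = 2 + 4*d/3)
o(-383, -70) + U(5, 1)*T(Z + 3*6) = -70 + (2 + (4/3)*5)*0 = -70 + (2 + 20/3)*0 = -70 + (26/3)*0 = -70 + 0 = -70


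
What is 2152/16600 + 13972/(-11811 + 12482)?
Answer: 29172399/1392325 ≈ 20.952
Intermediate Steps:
2152/16600 + 13972/(-11811 + 12482) = 2152*(1/16600) + 13972/671 = 269/2075 + 13972*(1/671) = 269/2075 + 13972/671 = 29172399/1392325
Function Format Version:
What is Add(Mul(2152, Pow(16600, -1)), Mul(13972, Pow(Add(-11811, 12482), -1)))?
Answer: Rational(29172399, 1392325) ≈ 20.952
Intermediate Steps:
Add(Mul(2152, Pow(16600, -1)), Mul(13972, Pow(Add(-11811, 12482), -1))) = Add(Mul(2152, Rational(1, 16600)), Mul(13972, Pow(671, -1))) = Add(Rational(269, 2075), Mul(13972, Rational(1, 671))) = Add(Rational(269, 2075), Rational(13972, 671)) = Rational(29172399, 1392325)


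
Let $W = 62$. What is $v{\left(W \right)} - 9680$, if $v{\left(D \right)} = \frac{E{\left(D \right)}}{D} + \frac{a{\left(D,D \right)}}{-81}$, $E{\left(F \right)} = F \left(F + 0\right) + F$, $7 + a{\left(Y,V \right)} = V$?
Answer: $- \frac{779032}{81} \approx -9617.7$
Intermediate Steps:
$a{\left(Y,V \right)} = -7 + V$
$E{\left(F \right)} = F + F^{2}$ ($E{\left(F \right)} = F F + F = F^{2} + F = F + F^{2}$)
$v{\left(D \right)} = \frac{88}{81} + \frac{80 D}{81}$ ($v{\left(D \right)} = \frac{D \left(1 + D\right)}{D} + \frac{-7 + D}{-81} = \left(1 + D\right) + \left(-7 + D\right) \left(- \frac{1}{81}\right) = \left(1 + D\right) - \left(- \frac{7}{81} + \frac{D}{81}\right) = \frac{88}{81} + \frac{80 D}{81}$)
$v{\left(W \right)} - 9680 = \left(\frac{88}{81} + \frac{80}{81} \cdot 62\right) - 9680 = \left(\frac{88}{81} + \frac{4960}{81}\right) - 9680 = \frac{5048}{81} - 9680 = - \frac{779032}{81}$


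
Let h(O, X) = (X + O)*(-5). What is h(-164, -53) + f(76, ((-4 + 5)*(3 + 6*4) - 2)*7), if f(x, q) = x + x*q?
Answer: 14461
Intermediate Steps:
h(O, X) = -5*O - 5*X (h(O, X) = (O + X)*(-5) = -5*O - 5*X)
f(x, q) = x + q*x
h(-164, -53) + f(76, ((-4 + 5)*(3 + 6*4) - 2)*7) = (-5*(-164) - 5*(-53)) + 76*(1 + ((-4 + 5)*(3 + 6*4) - 2)*7) = (820 + 265) + 76*(1 + (1*(3 + 24) - 2)*7) = 1085 + 76*(1 + (1*27 - 2)*7) = 1085 + 76*(1 + (27 - 2)*7) = 1085 + 76*(1 + 25*7) = 1085 + 76*(1 + 175) = 1085 + 76*176 = 1085 + 13376 = 14461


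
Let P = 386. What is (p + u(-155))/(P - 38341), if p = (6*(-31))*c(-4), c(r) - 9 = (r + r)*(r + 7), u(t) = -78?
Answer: -2712/37955 ≈ -0.071453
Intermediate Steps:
c(r) = 9 + 2*r*(7 + r) (c(r) = 9 + (r + r)*(r + 7) = 9 + (2*r)*(7 + r) = 9 + 2*r*(7 + r))
p = 2790 (p = (6*(-31))*(9 + 2*(-4)**2 + 14*(-4)) = -186*(9 + 2*16 - 56) = -186*(9 + 32 - 56) = -186*(-15) = 2790)
(p + u(-155))/(P - 38341) = (2790 - 78)/(386 - 38341) = 2712/(-37955) = 2712*(-1/37955) = -2712/37955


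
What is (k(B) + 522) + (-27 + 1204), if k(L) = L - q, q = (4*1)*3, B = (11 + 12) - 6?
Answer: 1704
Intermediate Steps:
B = 17 (B = 23 - 6 = 17)
q = 12 (q = 4*3 = 12)
k(L) = -12 + L (k(L) = L - 1*12 = L - 12 = -12 + L)
(k(B) + 522) + (-27 + 1204) = ((-12 + 17) + 522) + (-27 + 1204) = (5 + 522) + 1177 = 527 + 1177 = 1704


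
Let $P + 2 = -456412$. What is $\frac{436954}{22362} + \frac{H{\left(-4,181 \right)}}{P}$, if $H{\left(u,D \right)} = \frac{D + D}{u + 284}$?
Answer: $\frac{4653410861053}{238147696920} \approx 19.54$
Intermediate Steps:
$H{\left(u,D \right)} = \frac{2 D}{284 + u}$
$P = -456414$ ($P = -2 - 456412 = -456414$)
$\frac{436954}{22362} + \frac{H{\left(-4,181 \right)}}{P} = \frac{436954}{22362} + \frac{2 \cdot 181 \frac{1}{284 - 4}}{-456414} = 436954 \cdot \frac{1}{22362} + 2 \cdot 181 \cdot \frac{1}{280} \left(- \frac{1}{456414}\right) = \frac{218477}{11181} + 2 \cdot 181 \cdot \frac{1}{280} \left(- \frac{1}{456414}\right) = \frac{218477}{11181} + \frac{181}{140} \left(- \frac{1}{456414}\right) = \frac{218477}{11181} - \frac{181}{63897960} = \frac{4653410861053}{238147696920}$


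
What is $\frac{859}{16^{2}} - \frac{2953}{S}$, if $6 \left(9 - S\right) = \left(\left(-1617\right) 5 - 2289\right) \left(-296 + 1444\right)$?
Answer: $\frac{1704273991}{508134656} \approx 3.354$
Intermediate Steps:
$S = 1984901$ ($S = 9 - \frac{\left(\left(-1617\right) 5 - 2289\right) \left(-296 + 1444\right)}{6} = 9 - \frac{\left(-8085 - 2289\right) 1148}{6} = 9 - \frac{\left(-10374\right) 1148}{6} = 9 - -1984892 = 9 + 1984892 = 1984901$)
$\frac{859}{16^{2}} - \frac{2953}{S} = \frac{859}{16^{2}} - \frac{2953}{1984901} = \frac{859}{256} - \frac{2953}{1984901} = \frac{1704273991}{508134656}$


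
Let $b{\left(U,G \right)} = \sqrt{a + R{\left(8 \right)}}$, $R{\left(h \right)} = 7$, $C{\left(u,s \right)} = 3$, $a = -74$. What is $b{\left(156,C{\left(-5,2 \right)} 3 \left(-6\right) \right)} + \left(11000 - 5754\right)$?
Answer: $5246 + i \sqrt{67} \approx 5246.0 + 8.1853 i$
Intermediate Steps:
$b{\left(U,G \right)} = i \sqrt{67}$ ($b{\left(U,G \right)} = \sqrt{-74 + 7} = \sqrt{-67} = i \sqrt{67}$)
$b{\left(156,C{\left(-5,2 \right)} 3 \left(-6\right) \right)} + \left(11000 - 5754\right) = i \sqrt{67} + \left(11000 - 5754\right) = i \sqrt{67} + 5246 = 5246 + i \sqrt{67}$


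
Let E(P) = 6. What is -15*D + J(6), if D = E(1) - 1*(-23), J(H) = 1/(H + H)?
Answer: -5219/12 ≈ -434.92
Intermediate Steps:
J(H) = 1/(2*H)
D = 29 (D = 6 - 1*(-23) = 6 + 23 = 29)
-15*D + J(6) = -15*29 + (1/2)/6 = -435 + (1/2)*(1/6) = -435 + 1/12 = -5219/12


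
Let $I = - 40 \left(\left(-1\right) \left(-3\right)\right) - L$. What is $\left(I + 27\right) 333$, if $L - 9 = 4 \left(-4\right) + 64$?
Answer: $-49950$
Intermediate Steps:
$L = 57$ ($L = 9 + \left(4 \left(-4\right) + 64\right) = 9 + \left(-16 + 64\right) = 9 + 48 = 57$)
$I = -177$ ($I = - 40 \left(\left(-1\right) \left(-3\right)\right) - 57 = \left(-40\right) 3 - 57 = -120 - 57 = -177$)
$\left(I + 27\right) 333 = \left(-177 + 27\right) 333 = \left(-150\right) 333 = -49950$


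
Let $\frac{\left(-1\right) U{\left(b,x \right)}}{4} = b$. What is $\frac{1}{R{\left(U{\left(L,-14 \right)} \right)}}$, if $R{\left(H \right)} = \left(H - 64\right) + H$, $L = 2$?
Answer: $- \frac{1}{80} \approx -0.0125$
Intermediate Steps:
$U{\left(b,x \right)} = - 4 b$
$R{\left(H \right)} = -64 + 2 H$ ($R{\left(H \right)} = \left(-64 + H\right) + H = -64 + 2 H$)
$\frac{1}{R{\left(U{\left(L,-14 \right)} \right)}} = \frac{1}{-64 + 2 \left(\left(-4\right) 2\right)} = \frac{1}{-64 + 2 \left(-8\right)} = \frac{1}{-64 - 16} = \frac{1}{-80} = - \frac{1}{80}$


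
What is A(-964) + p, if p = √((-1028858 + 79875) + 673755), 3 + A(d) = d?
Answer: -967 + 2*I*√68807 ≈ -967.0 + 524.62*I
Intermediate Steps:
A(d) = -3 + d
p = 2*I*√68807 (p = √(-948983 + 673755) = √(-275228) = 2*I*√68807 ≈ 524.62*I)
A(-964) + p = (-3 - 964) + 2*I*√68807 = -967 + 2*I*√68807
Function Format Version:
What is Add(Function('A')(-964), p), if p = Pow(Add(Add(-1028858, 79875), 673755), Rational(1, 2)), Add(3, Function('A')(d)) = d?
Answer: Add(-967, Mul(2, I, Pow(68807, Rational(1, 2)))) ≈ Add(-967.00, Mul(524.62, I))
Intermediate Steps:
Function('A')(d) = Add(-3, d)
p = Mul(2, I, Pow(68807, Rational(1, 2))) (p = Pow(Add(-948983, 673755), Rational(1, 2)) = Pow(-275228, Rational(1, 2)) = Mul(2, I, Pow(68807, Rational(1, 2))) ≈ Mul(524.62, I))
Add(Function('A')(-964), p) = Add(Add(-3, -964), Mul(2, I, Pow(68807, Rational(1, 2)))) = Add(-967, Mul(2, I, Pow(68807, Rational(1, 2))))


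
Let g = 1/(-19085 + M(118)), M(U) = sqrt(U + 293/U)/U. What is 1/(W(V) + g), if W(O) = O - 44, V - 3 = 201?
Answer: 11969064405381445/1915049677715922179 + 59*sqrt(1677606)/7660198710863688716 ≈ 0.0062500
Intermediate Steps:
V = 204 (V = 3 + 201 = 204)
M(U) = sqrt(U + 293/U)/U
W(O) = -44 + O
g = 1/(-19085 + sqrt(1677606)/13924) (g = 1/(-19085 + sqrt(118 + 293/118)/118) = 1/(-19085 + sqrt(14217/118)/118) = 1/(-19085 + (sqrt(1677606)/118)/118) = 1/(-19085 + sqrt(1677606)/13924) ≈ -5.2397e-5)
1/(W(V) + g) = 1/((-44 + 204) + (-31357265720/598453416251983 - 118*sqrt(1677606)/598453416251983)) = 1/(160 + (-31357265720/598453416251983 - 118*sqrt(1677606)/598453416251983)) = 1/(95752515243051560/598453416251983 - 118*sqrt(1677606)/598453416251983)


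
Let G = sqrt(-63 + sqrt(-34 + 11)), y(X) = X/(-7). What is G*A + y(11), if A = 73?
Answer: -11/7 + 73*sqrt(-63 + I*sqrt(23)) ≈ 20.467 + 579.84*I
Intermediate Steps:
y(X) = -X/7 (y(X) = X*(-1/7) = -X/7)
G = sqrt(-63 + I*sqrt(23)) (G = sqrt(-63 + sqrt(-23)) = sqrt(-63 + I*sqrt(23)) ≈ 0.30189 + 7.943*I)
G*A + y(11) = sqrt(-63 + I*sqrt(23))*73 - 1/7*11 = 73*sqrt(-63 + I*sqrt(23)) - 11/7 = -11/7 + 73*sqrt(-63 + I*sqrt(23))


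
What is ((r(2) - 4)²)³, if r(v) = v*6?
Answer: 262144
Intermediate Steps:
r(v) = 6*v
((r(2) - 4)²)³ = ((6*2 - 4)²)³ = ((12 - 4)²)³ = (8²)³ = 64³ = 262144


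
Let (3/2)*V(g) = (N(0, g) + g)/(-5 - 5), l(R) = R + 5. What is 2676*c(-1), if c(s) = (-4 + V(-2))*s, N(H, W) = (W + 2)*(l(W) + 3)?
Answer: 51736/5 ≈ 10347.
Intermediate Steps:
l(R) = 5 + R
N(H, W) = (2 + W)*(8 + W) (N(H, W) = (W + 2)*((5 + W) + 3) = (2 + W)*(8 + W))
V(g) = -16/15 - 11*g/15 - g**2/15 (V(g) = 2*(((16 + g**2 + 10*g) + g)/(-5 - 5))/3 = 2*((16 + g**2 + 11*g)/(-10))/3 = 2*((16 + g**2 + 11*g)*(-1/10))/3 = 2*(-8/5 - 11*g/10 - g**2/10)/3 = -16/15 - 11*g/15 - g**2/15)
c(s) = -58*s/15 (c(s) = (-4 + (-16/15 - 11/15*(-2) - 1/15*(-2)**2))*s = (-4 + (-16/15 + 22/15 - 1/15*4))*s = (-4 + (-16/15 + 22/15 - 4/15))*s = (-4 + 2/15)*s = -58*s/15)
2676*c(-1) = 2676*(-58/15*(-1)) = 2676*(58/15) = 51736/5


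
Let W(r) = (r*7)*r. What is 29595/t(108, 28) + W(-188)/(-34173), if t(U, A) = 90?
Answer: 21979627/68346 ≈ 321.59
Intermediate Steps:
W(r) = 7*r**2 (W(r) = (7*r)*r = 7*r**2)
29595/t(108, 28) + W(-188)/(-34173) = 29595/90 + (7*(-188)**2)/(-34173) = 29595*(1/90) + (7*35344)*(-1/34173) = 1973/6 + 247408*(-1/34173) = 1973/6 - 247408/34173 = 21979627/68346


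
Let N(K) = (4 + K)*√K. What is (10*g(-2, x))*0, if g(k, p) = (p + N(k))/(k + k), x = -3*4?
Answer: 0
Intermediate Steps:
N(K) = √K*(4 + K)
x = -12
g(k, p) = (p + √k*(4 + k))/(2*k) (g(k, p) = (p + √k*(4 + k))/(k + k) = (p + √k*(4 + k))/((2*k)) = (p + √k*(4 + k))*(1/(2*k)) = (p + √k*(4 + k))/(2*k))
(10*g(-2, x))*0 = (10*((½)*(-12 + √(-2)*(4 - 2))/(-2)))*0 = (10*((½)*(-½)*(-12 + (I*√2)*2)))*0 = (10*((½)*(-½)*(-12 + 2*I*√2)))*0 = (10*(3 - I*√2/2))*0 = (30 - 5*I*√2)*0 = 0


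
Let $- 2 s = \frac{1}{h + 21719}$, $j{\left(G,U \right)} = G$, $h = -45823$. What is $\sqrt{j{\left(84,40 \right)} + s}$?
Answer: $\frac{\sqrt{12201062149}}{12052} \approx 9.1651$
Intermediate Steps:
$s = \frac{1}{48208}$ ($s = - \frac{1}{2 \left(-45823 + 21719\right)} = - \frac{1}{2 \left(-24104\right)} = \left(- \frac{1}{2}\right) \left(- \frac{1}{24104}\right) = \frac{1}{48208} \approx 2.0743 \cdot 10^{-5}$)
$\sqrt{j{\left(84,40 \right)} + s} = \sqrt{84 + \frac{1}{48208}} = \sqrt{\frac{4049473}{48208}} = \frac{\sqrt{12201062149}}{12052}$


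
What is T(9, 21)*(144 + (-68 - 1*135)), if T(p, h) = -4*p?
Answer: 2124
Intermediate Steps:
T(9, 21)*(144 + (-68 - 1*135)) = (-4*9)*(144 + (-68 - 1*135)) = -36*(144 + (-68 - 135)) = -36*(144 - 203) = -36*(-59) = 2124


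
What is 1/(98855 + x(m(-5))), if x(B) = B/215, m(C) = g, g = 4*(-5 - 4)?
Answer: 215/21253789 ≈ 1.0116e-5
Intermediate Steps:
g = -36 (g = 4*(-9) = -36)
m(C) = -36
x(B) = B/215 (x(B) = B*(1/215) = B/215)
1/(98855 + x(m(-5))) = 1/(98855 + (1/215)*(-36)) = 1/(98855 - 36/215) = 1/(21253789/215) = 215/21253789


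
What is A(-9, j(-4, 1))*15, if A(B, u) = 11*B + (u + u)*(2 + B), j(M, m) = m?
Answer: -1695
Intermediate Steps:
A(B, u) = 11*B + 2*u*(2 + B) (A(B, u) = 11*B + (2*u)*(2 + B) = 11*B + 2*u*(2 + B))
A(-9, j(-4, 1))*15 = (4*1 + 11*(-9) + 2*(-9)*1)*15 = (4 - 99 - 18)*15 = -113*15 = -1695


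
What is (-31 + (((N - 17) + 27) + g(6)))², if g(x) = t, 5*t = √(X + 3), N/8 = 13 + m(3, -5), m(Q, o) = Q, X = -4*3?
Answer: 286216/25 + 642*I/5 ≈ 11449.0 + 128.4*I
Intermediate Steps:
X = -12
N = 128 (N = 8*(13 + 3) = 8*16 = 128)
t = 3*I/5 (t = √(-12 + 3)/5 = √(-9)/5 = (3*I)/5 = 3*I/5 ≈ 0.6*I)
g(x) = 3*I/5
(-31 + (((N - 17) + 27) + g(6)))² = (-31 + (((128 - 17) + 27) + 3*I/5))² = (-31 + ((111 + 27) + 3*I/5))² = (-31 + (138 + 3*I/5))² = (107 + 3*I/5)²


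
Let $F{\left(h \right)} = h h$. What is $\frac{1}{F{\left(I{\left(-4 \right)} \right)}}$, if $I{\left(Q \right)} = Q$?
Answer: $\frac{1}{16} \approx 0.0625$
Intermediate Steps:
$F{\left(h \right)} = h^{2}$
$\frac{1}{F{\left(I{\left(-4 \right)} \right)}} = \frac{1}{\left(-4\right)^{2}} = \frac{1}{16}$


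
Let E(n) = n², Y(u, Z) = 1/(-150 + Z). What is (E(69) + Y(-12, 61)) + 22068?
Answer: 2387780/89 ≈ 26829.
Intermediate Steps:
(E(69) + Y(-12, 61)) + 22068 = (69² + 1/(-150 + 61)) + 22068 = (4761 + 1/(-89)) + 22068 = (4761 - 1/89) + 22068 = 423728/89 + 22068 = 2387780/89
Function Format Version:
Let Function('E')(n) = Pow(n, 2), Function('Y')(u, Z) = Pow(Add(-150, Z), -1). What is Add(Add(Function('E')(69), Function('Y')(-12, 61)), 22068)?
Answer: Rational(2387780, 89) ≈ 26829.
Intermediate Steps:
Add(Add(Function('E')(69), Function('Y')(-12, 61)), 22068) = Add(Add(Pow(69, 2), Pow(Add(-150, 61), -1)), 22068) = Add(Add(4761, Pow(-89, -1)), 22068) = Add(Add(4761, Rational(-1, 89)), 22068) = Add(Rational(423728, 89), 22068) = Rational(2387780, 89)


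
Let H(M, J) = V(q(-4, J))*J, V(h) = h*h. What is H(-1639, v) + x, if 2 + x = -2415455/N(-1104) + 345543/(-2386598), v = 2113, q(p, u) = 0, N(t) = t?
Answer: 2879534492117/1317402096 ≈ 2185.8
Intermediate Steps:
V(h) = h²
x = 2879534492117/1317402096 (x = -2 + (-2415455/(-1104) + 345543/(-2386598)) = -2 + (-2415455*(-1/1104) + 345543*(-1/2386598)) = -2 + (2415455/1104 - 345543/2386598) = -2 + 2882169296309/1317402096 = 2879534492117/1317402096 ≈ 2185.8)
H(M, J) = 0 (H(M, J) = 0²*J = 0*J = 0)
H(-1639, v) + x = 0 + 2879534492117/1317402096 = 2879534492117/1317402096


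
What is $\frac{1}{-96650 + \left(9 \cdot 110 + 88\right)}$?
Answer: $- \frac{1}{95572} \approx -1.0463 \cdot 10^{-5}$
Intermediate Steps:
$\frac{1}{-96650 + \left(9 \cdot 110 + 88\right)} = \frac{1}{-96650 + \left(990 + 88\right)} = \frac{1}{-96650 + 1078} = \frac{1}{-95572} = - \frac{1}{95572}$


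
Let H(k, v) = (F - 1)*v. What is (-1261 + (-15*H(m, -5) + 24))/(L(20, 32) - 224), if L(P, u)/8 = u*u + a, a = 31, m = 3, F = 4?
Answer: -253/2054 ≈ -0.12317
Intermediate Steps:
H(k, v) = 3*v (H(k, v) = (4 - 1)*v = 3*v)
L(P, u) = 248 + 8*u² (L(P, u) = 8*(u*u + 31) = 8*(u² + 31) = 8*(31 + u²) = 248 + 8*u²)
(-1261 + (-15*H(m, -5) + 24))/(L(20, 32) - 224) = (-1261 + (-45*(-5) + 24))/((248 + 8*32²) - 224) = (-1261 + (-15*(-15) + 24))/((248 + 8*1024) - 224) = (-1261 + (225 + 24))/((248 + 8192) - 224) = (-1261 + 249)/(8440 - 224) = -1012/8216 = -1012*1/8216 = -253/2054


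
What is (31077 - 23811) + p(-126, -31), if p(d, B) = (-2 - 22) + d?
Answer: 7116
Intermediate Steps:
p(d, B) = -24 + d
(31077 - 23811) + p(-126, -31) = (31077 - 23811) + (-24 - 126) = 7266 - 150 = 7116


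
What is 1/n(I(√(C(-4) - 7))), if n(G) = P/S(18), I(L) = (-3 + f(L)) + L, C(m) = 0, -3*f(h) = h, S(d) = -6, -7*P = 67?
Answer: 42/67 ≈ 0.62687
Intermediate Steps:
P = -67/7 (P = -⅐*67 = -67/7 ≈ -9.5714)
f(h) = -h/3
I(L) = -3 + 2*L/3 (I(L) = (-3 - L/3) + L = -3 + 2*L/3)
n(G) = 67/42 (n(G) = -67/7/(-6) = -67/7*(-⅙) = 67/42)
1/n(I(√(C(-4) - 7))) = 1/(67/42) = 42/67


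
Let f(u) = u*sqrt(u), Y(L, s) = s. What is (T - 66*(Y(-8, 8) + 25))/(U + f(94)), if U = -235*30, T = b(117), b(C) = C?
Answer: 154575/519914 + 2061*sqrt(94)/519914 ≈ 0.33574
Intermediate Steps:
T = 117
f(u) = u**(3/2)
U = -7050
(T - 66*(Y(-8, 8) + 25))/(U + f(94)) = (117 - 66*(8 + 25))/(-7050 + 94**(3/2)) = (117 - 66*33)/(-7050 + 94*sqrt(94)) = (117 - 2178)/(-7050 + 94*sqrt(94)) = -2061/(-7050 + 94*sqrt(94))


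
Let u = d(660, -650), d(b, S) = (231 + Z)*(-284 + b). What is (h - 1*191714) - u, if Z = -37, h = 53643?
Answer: -211015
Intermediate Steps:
d(b, S) = -55096 + 194*b (d(b, S) = (231 - 37)*(-284 + b) = 194*(-284 + b) = -55096 + 194*b)
u = 72944 (u = -55096 + 194*660 = -55096 + 128040 = 72944)
(h - 1*191714) - u = (53643 - 1*191714) - 1*72944 = (53643 - 191714) - 72944 = -138071 - 72944 = -211015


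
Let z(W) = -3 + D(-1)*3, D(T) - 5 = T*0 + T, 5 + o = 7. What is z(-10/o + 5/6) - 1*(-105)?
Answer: 114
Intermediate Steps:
o = 2 (o = -5 + 7 = 2)
D(T) = 5 + T (D(T) = 5 + (T*0 + T) = 5 + (0 + T) = 5 + T)
z(W) = 9 (z(W) = -3 + (5 - 1)*3 = -3 + 4*3 = -3 + 12 = 9)
z(-10/o + 5/6) - 1*(-105) = 9 - 1*(-105) = 9 + 105 = 114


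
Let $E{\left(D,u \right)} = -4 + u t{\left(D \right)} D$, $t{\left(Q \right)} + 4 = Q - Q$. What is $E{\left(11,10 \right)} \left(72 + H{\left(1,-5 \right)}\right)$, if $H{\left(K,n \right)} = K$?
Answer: $-32412$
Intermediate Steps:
$t{\left(Q \right)} = -4$ ($t{\left(Q \right)} = -4 + \left(Q - Q\right) = -4 + 0 = -4$)
$E{\left(D,u \right)} = -4 - 4 D u$ ($E{\left(D,u \right)} = -4 + u \left(- 4 D\right) = -4 - 4 D u$)
$E{\left(11,10 \right)} \left(72 + H{\left(1,-5 \right)}\right) = \left(-4 - 44 \cdot 10\right) \left(72 + 1\right) = \left(-4 - 440\right) 73 = \left(-444\right) 73 = -32412$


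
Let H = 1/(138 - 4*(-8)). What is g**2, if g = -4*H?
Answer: 4/7225 ≈ 0.00055363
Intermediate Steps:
H = 1/170 (H = 1/(138 + 32) = 1/170 ≈ 0.0058824)
g = -2/85 (g = -4*1/170 = -2/85 ≈ -0.023529)
g**2 = (-2/85)**2 = 4/7225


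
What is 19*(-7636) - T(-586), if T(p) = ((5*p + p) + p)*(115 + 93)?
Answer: 708132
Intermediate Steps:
T(p) = 1456*p (T(p) = (6*p + p)*208 = (7*p)*208 = 1456*p)
19*(-7636) - T(-586) = 19*(-7636) - 1456*(-586) = -145084 - 1*(-853216) = -145084 + 853216 = 708132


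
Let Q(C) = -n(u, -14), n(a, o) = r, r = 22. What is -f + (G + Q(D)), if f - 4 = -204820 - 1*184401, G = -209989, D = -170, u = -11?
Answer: 179206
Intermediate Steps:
n(a, o) = 22
Q(C) = -22 (Q(C) = -1*22 = -22)
f = -389217 (f = 4 + (-204820 - 1*184401) = 4 + (-204820 - 184401) = 4 - 389221 = -389217)
-f + (G + Q(D)) = -1*(-389217) + (-209989 - 22) = 389217 - 210011 = 179206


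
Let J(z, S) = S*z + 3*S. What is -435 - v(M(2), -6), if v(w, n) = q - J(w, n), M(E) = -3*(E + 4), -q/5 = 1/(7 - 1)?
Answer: -2065/6 ≈ -344.17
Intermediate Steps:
J(z, S) = 3*S + S*z
q = -⅚ (q = -5/(7 - 1) = -5/6 = -5*⅙ = -⅚ ≈ -0.83333)
M(E) = -12 - 3*E (M(E) = -3*(4 + E) = -12 - 3*E)
v(w, n) = -⅚ - n*(3 + w)
-435 - v(M(2), -6) = -435 - (-⅚ - 1*(-6)*(3 + (-12 - 3*2))) = -435 - (-⅚ - 1*(-6)*(3 + (-12 - 6))) = -435 - (-⅚ - 1*(-6)*(3 - 18)) = -435 - (-⅚ - 1*(-6)*(-15)) = -435 - (-⅚ - 90) = -435 - 1*(-545/6) = -435 + 545/6 = -2065/6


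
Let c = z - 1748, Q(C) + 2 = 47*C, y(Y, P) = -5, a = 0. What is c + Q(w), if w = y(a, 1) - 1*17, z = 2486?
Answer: -298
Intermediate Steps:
w = -22 (w = -5 - 1*17 = -5 - 17 = -22)
Q(C) = -2 + 47*C
c = 738 (c = 2486 - 1748 = 738)
c + Q(w) = 738 + (-2 + 47*(-22)) = 738 + (-2 - 1034) = 738 - 1036 = -298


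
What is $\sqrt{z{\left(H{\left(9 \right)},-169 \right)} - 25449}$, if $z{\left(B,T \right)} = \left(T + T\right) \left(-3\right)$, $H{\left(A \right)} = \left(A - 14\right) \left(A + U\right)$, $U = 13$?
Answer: $3 i \sqrt{2715} \approx 156.32 i$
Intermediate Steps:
$H{\left(A \right)} = \left(-14 + A\right) \left(13 + A\right)$ ($H{\left(A \right)} = \left(A - 14\right) \left(A + 13\right) = \left(-14 + A\right) \left(13 + A\right)$)
$z{\left(B,T \right)} = - 6 T$ ($z{\left(B,T \right)} = 2 T \left(-3\right) = - 6 T$)
$\sqrt{z{\left(H{\left(9 \right)},-169 \right)} - 25449} = \sqrt{\left(-6\right) \left(-169\right) - 25449} = \sqrt{1014 - 25449} = \sqrt{-24435} = 3 i \sqrt{2715}$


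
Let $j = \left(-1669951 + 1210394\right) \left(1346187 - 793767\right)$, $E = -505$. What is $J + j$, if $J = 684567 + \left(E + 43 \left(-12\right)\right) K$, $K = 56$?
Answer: $-253867850549$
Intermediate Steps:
$j = -253868477940$ ($j = \left(-459557\right) 552420 = -253868477940$)
$J = 627391$ ($J = 684567 + \left(-505 + 43 \left(-12\right)\right) 56 = 684567 + \left(-505 - 516\right) 56 = 684567 - 57176 = 627391$)
$J + j = 627391 - 253868477940 = -253867850549$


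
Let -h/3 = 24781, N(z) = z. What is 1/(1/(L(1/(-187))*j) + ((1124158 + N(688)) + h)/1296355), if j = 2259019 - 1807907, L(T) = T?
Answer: 34400076280/27861887703 ≈ 1.2347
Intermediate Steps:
h = -74343 (h = -3*24781 = -74343)
j = 451112
1/(1/(L(1/(-187))*j) + ((1124158 + N(688)) + h)/1296355) = 1/(1/(1/(-187)*451112) + ((1124158 + 688) - 74343)/1296355) = 1/((1/451112)/(-1/187) + (1124846 - 74343)*(1/1296355)) = 1/(-187*1/451112 + 1050503*(1/1296355)) = 1/(-11/26536 + 1050503/1296355) = 1/(27861887703/34400076280) = 34400076280/27861887703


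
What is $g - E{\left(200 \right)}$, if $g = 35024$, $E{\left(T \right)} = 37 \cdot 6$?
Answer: $34802$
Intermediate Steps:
$E{\left(T \right)} = 222$
$g - E{\left(200 \right)} = 35024 - 222 = 34802$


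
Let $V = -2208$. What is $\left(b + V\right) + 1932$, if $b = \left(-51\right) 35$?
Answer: $-2061$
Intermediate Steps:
$b = -1785$
$\left(b + V\right) + 1932 = \left(-1785 - 2208\right) + 1932 = -3993 + 1932 = -2061$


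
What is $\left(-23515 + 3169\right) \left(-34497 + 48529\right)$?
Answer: $-285495072$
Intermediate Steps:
$\left(-23515 + 3169\right) \left(-34497 + 48529\right) = \left(-20346\right) 14032 = -285495072$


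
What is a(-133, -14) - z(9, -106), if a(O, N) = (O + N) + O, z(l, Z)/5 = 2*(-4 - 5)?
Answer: -190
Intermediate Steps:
z(l, Z) = -90 (z(l, Z) = 5*(2*(-4 - 5)) = 5*(2*(-9)) = 5*(-18) = -90)
a(O, N) = N + 2*O (a(O, N) = (N + O) + O = N + 2*O)
a(-133, -14) - z(9, -106) = (-14 + 2*(-133)) - 1*(-90) = (-14 - 266) + 90 = -280 + 90 = -190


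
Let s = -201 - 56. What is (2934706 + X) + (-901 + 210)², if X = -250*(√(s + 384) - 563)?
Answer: 3552937 - 250*√127 ≈ 3.5501e+6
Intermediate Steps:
s = -257
X = 140750 - 250*√127 (X = -250*(√(-257 + 384) - 563) = -250*(√127 - 563) = -250*(-563 + √127) = 140750 - 250*√127 ≈ 1.3793e+5)
(2934706 + X) + (-901 + 210)² = (2934706 + (140750 - 250*√127)) + (-901 + 210)² = (3075456 - 250*√127) + (-691)² = (3075456 - 250*√127) + 477481 = 3552937 - 250*√127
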